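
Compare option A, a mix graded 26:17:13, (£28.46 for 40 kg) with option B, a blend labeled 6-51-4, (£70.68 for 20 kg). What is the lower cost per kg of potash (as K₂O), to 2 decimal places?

option A: K₂O per bag = 40 × 13% = 5.2 kg; cost = 28.46 / 5.2 = £5.4731/kg K₂O.
option B: K₂O per bag = 20 × 4% = 0.8 kg; cost = 70.68 / 0.8 = £88.3500/kg K₂O.
option A is cheaper.

£5.47 per kg K₂O (option A)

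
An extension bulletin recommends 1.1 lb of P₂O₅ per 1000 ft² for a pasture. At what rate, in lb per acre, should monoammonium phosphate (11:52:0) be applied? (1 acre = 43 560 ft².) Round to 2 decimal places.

92.15 lb of product per acre

Product per 1000 ft² = 1.1 / 52% = 2.11538 lb.
Convert to per acre: 2.11538 × 43.56 = 92.1462 lb.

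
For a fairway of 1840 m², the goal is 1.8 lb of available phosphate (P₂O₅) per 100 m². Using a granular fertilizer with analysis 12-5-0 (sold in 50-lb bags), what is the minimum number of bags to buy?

14 bags

Product per 100 m² = 1.8 / 5% = 36 lb.
Total product = 36 × 1840 / 100 = 662.4 lb.
Bags = ⌈662.4 / 50⌉ = 14.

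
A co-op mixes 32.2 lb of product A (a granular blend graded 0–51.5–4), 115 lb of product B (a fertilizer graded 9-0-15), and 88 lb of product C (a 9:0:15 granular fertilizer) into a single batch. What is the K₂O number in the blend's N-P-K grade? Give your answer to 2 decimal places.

13.49% K₂O

Total mass = 32.2 + 115 + 88 = 235.2 lb.
K₂O mass = 4%×32.2 + 15%×115 + 15%×88 = 31.738 lb.
% K₂O = 31.738 / 235.2 = 13.494%.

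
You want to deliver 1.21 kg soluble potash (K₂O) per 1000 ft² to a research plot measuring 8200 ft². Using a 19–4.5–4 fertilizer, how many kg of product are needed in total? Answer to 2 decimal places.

Product per 1000 ft² = 1.21 / 4% = 30.25 kg.
Total product = 30.25 × 8200 / 1000 = 248.05 kg.

248.05 kg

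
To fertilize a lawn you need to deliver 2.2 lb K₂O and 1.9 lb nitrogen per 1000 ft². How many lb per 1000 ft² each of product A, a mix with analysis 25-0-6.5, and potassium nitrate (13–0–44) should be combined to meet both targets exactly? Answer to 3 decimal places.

5.416 lb product A, 4.200 lb potassium nitrate

With a, b = lb per 1000 ft² of product A and potassium nitrate:
K₂O: 0.065·a + 0.44·b = 2.2
N: 0.25·a + 0.13·b = 1.9
Eliminate b: (row1) − 0.44/0.13·(row2) → -0.781154·a = -4.23077, so a = 5.41605.
Then b = (1.9 − 0.25·5.41605) / 0.13 = 4.1999.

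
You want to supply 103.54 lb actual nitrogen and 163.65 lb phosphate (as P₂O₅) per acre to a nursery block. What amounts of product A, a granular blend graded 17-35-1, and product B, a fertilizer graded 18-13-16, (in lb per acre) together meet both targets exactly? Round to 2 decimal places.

Let a = lb of product A, b = lb of product B (per acre).
N: 0.17·a + 0.18·b = 103.54
P₂O₅: 0.35·a + 0.13·b = 163.65
Eliminate b: (row1) − 0.18/0.13·(row2) → -0.314615·a = -123.052, so a = 391.1198.
Then b = (163.65 − 0.35·391.1198) / 0.13 = 205.831.

391.12 lb product A, 205.83 lb product B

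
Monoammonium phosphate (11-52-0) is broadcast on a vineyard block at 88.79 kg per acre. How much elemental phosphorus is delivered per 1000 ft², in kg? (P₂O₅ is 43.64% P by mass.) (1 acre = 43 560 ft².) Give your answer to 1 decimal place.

P₂O₅ per acre = 88.79 × 52% = 46.1708 kg.
Elemental P = 46.1708 × 0.4364 = 20.1489 kg per acre.
Convert to per 1000 ft²: 20.1489 × 0.0229568 = 0.462556 kg.

0.5 kg P per thousand sq ft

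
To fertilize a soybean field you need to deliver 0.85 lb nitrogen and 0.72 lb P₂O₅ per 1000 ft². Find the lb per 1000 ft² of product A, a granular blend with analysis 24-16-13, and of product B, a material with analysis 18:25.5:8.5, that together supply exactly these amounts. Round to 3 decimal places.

Per-1000 ft² balance (a = product A, b = product B):
N: 0.24·a + 0.18·b = 0.85
P₂O₅: 0.16·a + 0.255·b = 0.72
Eliminate a: (row1) − 0.24/0.16·(row2) → -0.2025·b = -0.23, so b = 1.1358.
Back-substitute: a = (0.85 − 0.18·1.1358) / 0.24 = 2.68981.

2.690 lb product A, 1.136 lb product B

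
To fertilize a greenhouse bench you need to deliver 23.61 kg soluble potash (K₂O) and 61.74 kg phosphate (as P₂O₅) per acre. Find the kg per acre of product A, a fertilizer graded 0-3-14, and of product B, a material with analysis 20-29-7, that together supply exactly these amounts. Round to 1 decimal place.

Let a = kg of product A, b = kg of product B (per acre).
K₂O: 0.14·a + 0.07·b = 23.61
P₂O₅: 0.03·a + 0.29·b = 61.74
Solving simultaneously: a = 65.587, b = 206.112.

65.6 kg product A, 206.1 kg product B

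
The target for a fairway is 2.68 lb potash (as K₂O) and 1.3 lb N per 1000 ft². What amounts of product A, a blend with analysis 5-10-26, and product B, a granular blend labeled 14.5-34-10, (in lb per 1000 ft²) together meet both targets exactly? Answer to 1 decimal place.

7.9 lb product A, 6.2 lb product B

With a, b = lb per 1000 ft² of product A and product B:
K₂O: 0.26·a + 0.1·b = 2.68
N: 0.05·a + 0.145·b = 1.3
Solving simultaneously: a = 7.90826, b = 6.23853.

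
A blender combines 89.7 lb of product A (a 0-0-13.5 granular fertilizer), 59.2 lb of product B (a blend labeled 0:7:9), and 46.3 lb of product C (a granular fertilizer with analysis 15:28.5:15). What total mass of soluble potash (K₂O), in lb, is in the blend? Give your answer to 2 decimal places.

K₂O mass = 13.5%×89.7 + 9%×59.2 + 15%×46.3 = 24.3825 lb.

24.38 lb K₂O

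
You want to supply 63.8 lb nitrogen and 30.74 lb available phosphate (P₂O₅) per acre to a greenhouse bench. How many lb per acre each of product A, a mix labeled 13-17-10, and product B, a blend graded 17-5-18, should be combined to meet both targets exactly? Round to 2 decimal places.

With a, b = lb per acre of product A and product B:
N: 0.13·a + 0.17·b = 63.8
P₂O₅: 0.17·a + 0.05·b = 30.74
Eliminate a: (row1) − 0.13/0.17·(row2) → 0.131765·b = 40.2929, so b = 305.7946.
Back-substitute: a = (63.8 − 0.17·305.7946) / 0.13 = 90.8839.

90.88 lb product A, 305.79 lb product B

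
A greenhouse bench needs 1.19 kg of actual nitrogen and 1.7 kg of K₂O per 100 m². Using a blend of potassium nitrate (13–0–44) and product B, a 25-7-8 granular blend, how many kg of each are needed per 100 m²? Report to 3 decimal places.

3.311 kg potassium nitrate, 3.038 kg product B

Per-100 m² balance (a = potassium nitrate, b = product B):
N: 0.13·a + 0.25·b = 1.19
K₂O: 0.44·a + 0.08·b = 1.7
Eliminate a: (row1) − 0.13/0.44·(row2) → 0.226364·b = 0.687727, so b = 3.03815.
Back-substitute: a = (1.19 − 0.25·3.03815) / 0.13 = 3.31124.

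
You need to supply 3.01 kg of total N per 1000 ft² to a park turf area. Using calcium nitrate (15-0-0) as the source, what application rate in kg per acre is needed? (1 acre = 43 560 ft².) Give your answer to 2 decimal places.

874.10 kg of product per acre

Product per 1000 ft² = 3.01 / 15% = 20.0667 kg.
Convert to per acre: 20.0667 × 43.56 = 874.104 kg.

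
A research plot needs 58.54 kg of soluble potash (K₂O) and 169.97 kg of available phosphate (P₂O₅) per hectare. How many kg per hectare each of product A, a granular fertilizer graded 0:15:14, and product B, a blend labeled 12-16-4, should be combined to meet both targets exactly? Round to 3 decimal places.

Let a = kg of product A, b = kg of product B (per hectare).
K₂O: 0.14·a + 0.04·b = 58.54
P₂O₅: 0.15·a + 0.16·b = 169.97
Eliminate b: (row1) − 0.04/0.16·(row2) → 0.1025·a = 16.0475, so a = 156.56098.
Then b = (169.97 − 0.15·156.56098) / 0.16 = 915.5366.

156.561 kg product A, 915.537 kg product B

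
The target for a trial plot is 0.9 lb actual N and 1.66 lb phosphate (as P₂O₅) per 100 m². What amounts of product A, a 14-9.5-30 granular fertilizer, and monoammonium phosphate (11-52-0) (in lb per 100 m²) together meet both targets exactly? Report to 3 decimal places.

4.577 lb product A, 2.356 lb monoammonium phosphate

Let a = lb of product A, b = lb of monoammonium phosphate (per 100 m²).
N: 0.14·a + 0.11·b = 0.9
P₂O₅: 0.095·a + 0.52·b = 1.66
Eliminate b: (row1) − 0.11/0.52·(row2) → 0.119904·a = 0.548846, so a = 4.57739.
Then b = (1.66 − 0.095·4.57739) / 0.52 = 2.35605.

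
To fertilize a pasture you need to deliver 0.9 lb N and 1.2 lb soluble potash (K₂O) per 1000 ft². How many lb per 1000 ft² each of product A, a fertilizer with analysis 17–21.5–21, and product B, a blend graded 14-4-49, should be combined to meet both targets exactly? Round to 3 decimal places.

Let a = lb of product A, b = lb of product B (per 1000 ft²).
N: 0.17·a + 0.14·b = 0.9
K₂O: 0.21·a + 0.49·b = 1.2
From row1: a = (0.9 − 0.14·b) / 0.17.
Into row2: 0.21·(0.9 − 0.14·b)/0.17 + 0.49·b = 1.2 → b = 0.278293, a = 5.06494.

5.065 lb product A, 0.278 lb product B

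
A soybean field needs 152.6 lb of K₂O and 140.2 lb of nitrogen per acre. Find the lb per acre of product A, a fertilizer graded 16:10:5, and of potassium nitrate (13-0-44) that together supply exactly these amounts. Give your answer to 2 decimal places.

654.93 lb product A, 272.39 lb potassium nitrate

Per-acre balance (a = product A, b = potassium nitrate):
K₂O: 0.05·a + 0.44·b = 152.6
N: 0.16·a + 0.13·b = 140.2
Eliminate a: (row1) − 0.05/0.16·(row2) → 0.399375·b = 108.787, so b = 272.394.
Back-substitute: a = (152.6 − 0.44·272.394) / 0.05 = 654.9296.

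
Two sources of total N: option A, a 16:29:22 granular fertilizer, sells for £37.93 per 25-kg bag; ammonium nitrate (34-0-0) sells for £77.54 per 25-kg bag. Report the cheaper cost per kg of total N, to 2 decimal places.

£9.12 per kg N (ammonium nitrate)

option A: N per bag = 25 × 16% = 4 kg; cost = 37.93 / 4 = £9.4825/kg N.
ammonium nitrate: N per bag = 25 × 34% = 8.5 kg; cost = 77.54 / 8.5 = £9.1224/kg N.
ammonium nitrate is cheaper.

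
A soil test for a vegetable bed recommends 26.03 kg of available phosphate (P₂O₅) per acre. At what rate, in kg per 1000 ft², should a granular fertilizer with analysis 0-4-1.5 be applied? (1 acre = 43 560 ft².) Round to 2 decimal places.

14.94 kg of product per thousand sq ft

Product per acre = 26.03 / 4% = 650.75 kg.
Convert to per 1000 ft²: 650.75 × 0.0229568 = 14.9392 kg.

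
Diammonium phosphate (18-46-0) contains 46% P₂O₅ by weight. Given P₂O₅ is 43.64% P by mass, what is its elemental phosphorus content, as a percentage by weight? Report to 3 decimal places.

20.074% P

%P = 46 × 0.4364 = 20.0744%.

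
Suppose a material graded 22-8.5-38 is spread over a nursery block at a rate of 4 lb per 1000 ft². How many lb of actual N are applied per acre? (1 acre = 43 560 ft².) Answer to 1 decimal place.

nitrogen per 1000 ft² = 4 × 22% = 0.88 lb.
Convert to per acre: 0.88 × 43.56 = 38.3328 lb.

38.3 lb N per acre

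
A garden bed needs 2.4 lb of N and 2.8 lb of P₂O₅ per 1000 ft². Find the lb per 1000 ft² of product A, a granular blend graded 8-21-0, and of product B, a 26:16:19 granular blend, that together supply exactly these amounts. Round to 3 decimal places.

8.230 lb product A, 6.699 lb product B

With a, b = lb per 1000 ft² of product A and product B:
N: 0.08·a + 0.26·b = 2.4
P₂O₅: 0.21·a + 0.16·b = 2.8
Solving simultaneously: a = 8.22967, b = 6.69856.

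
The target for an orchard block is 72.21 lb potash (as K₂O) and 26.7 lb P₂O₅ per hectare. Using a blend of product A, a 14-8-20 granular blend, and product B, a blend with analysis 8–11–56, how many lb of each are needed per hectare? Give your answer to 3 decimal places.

307.408 lb product A, 19.158 lb product B

With a, b = lb per hectare of product A and product B:
K₂O: 0.2·a + 0.56·b = 72.21
P₂O₅: 0.08·a + 0.11·b = 26.7
Solving simultaneously: a = 307.4079, b = 19.1579.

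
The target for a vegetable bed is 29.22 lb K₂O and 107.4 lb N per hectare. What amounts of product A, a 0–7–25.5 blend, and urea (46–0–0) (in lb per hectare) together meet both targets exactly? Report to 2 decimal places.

Per-hectare balance (a = product A, b = urea):
K₂O: 0.255·a + 0·b = 29.22
N: 0·a + 0.46·b = 107.4
Solving simultaneously: a = 114.588, b = 233.478.

114.59 lb product A, 233.48 lb urea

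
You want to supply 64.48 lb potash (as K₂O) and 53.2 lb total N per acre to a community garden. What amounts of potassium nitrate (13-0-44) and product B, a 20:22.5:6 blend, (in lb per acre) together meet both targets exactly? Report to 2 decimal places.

With a, b = lb per acre of potassium nitrate and product B:
K₂O: 0.44·a + 0.06·b = 64.48
N: 0.13·a + 0.2·b = 53.2
From row1: a = (64.48 − 0.06·b) / 0.44.
Into row2: 0.13·(64.48 − 0.06·b)/0.44 + 0.2·b = 53.2 → b = 187.352, a = 120.998.

121.00 lb potassium nitrate, 187.35 lb product B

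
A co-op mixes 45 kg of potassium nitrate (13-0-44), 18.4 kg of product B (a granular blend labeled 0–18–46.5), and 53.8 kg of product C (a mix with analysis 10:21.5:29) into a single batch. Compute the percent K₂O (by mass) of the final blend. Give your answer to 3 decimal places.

Total mass = 45 + 18.4 + 53.8 = 117.2 kg.
K₂O mass = 44%×45 + 46.5%×18.4 + 29%×53.8 = 43.958 kg.
% K₂O = 43.958 / 117.2 = 37.5068%.

37.507% K₂O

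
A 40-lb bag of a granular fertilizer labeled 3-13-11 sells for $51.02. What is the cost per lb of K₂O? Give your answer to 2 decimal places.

K₂O in bag = 40 × 11% = 4.4 lb.
Cost per lb K₂O = $51.02 / 4.4 = $11.5955.

$11.60 per lb K₂O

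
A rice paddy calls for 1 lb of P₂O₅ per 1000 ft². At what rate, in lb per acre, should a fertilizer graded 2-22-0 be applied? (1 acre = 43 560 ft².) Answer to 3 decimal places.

198.000 lb of product per acre

Product per 1000 ft² = 1 / 22% = 4.54545 lb.
Convert to per acre: 4.54545 × 43.56 = 198 lb.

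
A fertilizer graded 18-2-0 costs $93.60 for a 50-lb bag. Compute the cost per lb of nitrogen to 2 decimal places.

$10.40 per lb N

N in bag = 50 × 18% = 9 lb.
Cost per lb N = $93.60 / 9 = $10.4000.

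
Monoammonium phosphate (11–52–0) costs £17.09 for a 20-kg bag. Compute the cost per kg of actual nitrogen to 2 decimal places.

N in bag = 20 × 11% = 2.2 kg.
Cost per kg N = £17.09 / 2.2 = £7.7682.

£7.77 per kg N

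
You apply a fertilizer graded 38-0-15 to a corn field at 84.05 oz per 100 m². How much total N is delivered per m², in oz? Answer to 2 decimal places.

nitrogen per 100 m² = 84.05 × 38% = 31.939 oz.
Convert to per m²: 31.939 × 0.01 = 0.31939 oz.

0.32 oz N per sq m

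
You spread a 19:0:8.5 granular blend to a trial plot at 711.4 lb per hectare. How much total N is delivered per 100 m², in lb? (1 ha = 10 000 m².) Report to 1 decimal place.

1.4 lb N per hundred sq m

nitrogen per hectare = 711.4 × 19% = 135.166 lb.
Convert to per 100 m²: 135.166 × 0.01 = 1.35166 lb.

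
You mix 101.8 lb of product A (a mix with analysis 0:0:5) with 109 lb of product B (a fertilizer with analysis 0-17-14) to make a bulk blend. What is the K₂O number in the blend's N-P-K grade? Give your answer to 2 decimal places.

9.65% K₂O

Total mass = 101.8 + 109 = 210.8 lb.
K₂O mass = 5%×101.8 + 14%×109 = 20.35 lb.
% K₂O = 20.35 / 210.8 = 9.6537%.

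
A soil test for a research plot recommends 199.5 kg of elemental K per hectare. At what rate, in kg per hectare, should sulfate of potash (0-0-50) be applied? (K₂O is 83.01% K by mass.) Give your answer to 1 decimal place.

480.7 kg of product per hectare

As K₂O: 199.5 / 0.8301 = 240.332 kg per hectare.
Product per hectare = 240.332 / 50% = 480.665 kg.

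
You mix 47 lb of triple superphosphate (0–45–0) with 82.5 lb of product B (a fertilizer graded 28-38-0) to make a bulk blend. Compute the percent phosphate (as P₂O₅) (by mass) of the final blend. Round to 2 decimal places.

Total mass = 47 + 82.5 = 129.5 lb.
P₂O₅ mass = 45%×47 + 38%×82.5 = 52.5 lb.
% P₂O₅ = 52.5 / 129.5 = 40.5405%.

40.54% P₂O₅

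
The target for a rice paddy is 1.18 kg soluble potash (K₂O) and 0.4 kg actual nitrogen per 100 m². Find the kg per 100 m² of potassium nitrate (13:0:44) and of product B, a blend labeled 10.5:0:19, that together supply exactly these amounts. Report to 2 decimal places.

2.23 kg potassium nitrate, 1.05 kg product B

Let a = kg of potassium nitrate, b = kg of product B (per 100 m²).
K₂O: 0.44·a + 0.19·b = 1.18
N: 0.13·a + 0.105·b = 0.4
Eliminate a: (row1) − 0.44/0.13·(row2) → -0.165385·b = -0.173846, so b = 1.05116.
Back-substitute: a = (1.18 − 0.19·1.05116) / 0.44 = 2.22791.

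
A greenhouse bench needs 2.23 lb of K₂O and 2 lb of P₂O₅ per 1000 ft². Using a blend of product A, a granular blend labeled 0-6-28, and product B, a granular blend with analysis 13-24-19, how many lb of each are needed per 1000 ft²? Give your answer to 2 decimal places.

2.78 lb product A, 7.64 lb product B

Per-1000 ft² balance (a = product A, b = product B):
K₂O: 0.28·a + 0.19·b = 2.23
P₂O₅: 0.06·a + 0.24·b = 2
Solving simultaneously: a = 2.78136, b = 7.63799.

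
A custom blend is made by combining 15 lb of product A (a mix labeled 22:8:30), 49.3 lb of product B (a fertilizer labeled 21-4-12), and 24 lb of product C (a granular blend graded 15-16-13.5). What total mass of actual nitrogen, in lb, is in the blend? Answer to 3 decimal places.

17.253 lb N

N mass = 22%×15 + 21%×49.3 + 15%×24 = 17.253 lb.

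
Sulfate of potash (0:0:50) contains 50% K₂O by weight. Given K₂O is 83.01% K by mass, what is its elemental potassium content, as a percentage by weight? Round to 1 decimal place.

%K = 50 × 0.8301 = 41.505%.

41.5% K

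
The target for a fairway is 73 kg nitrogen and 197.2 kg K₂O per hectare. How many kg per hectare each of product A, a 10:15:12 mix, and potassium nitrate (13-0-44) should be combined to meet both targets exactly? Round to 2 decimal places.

Let a = kg of product A, b = kg of potassium nitrate (per hectare).
N: 0.1·a + 0.13·b = 73
K₂O: 0.12·a + 0.44·b = 197.2
Eliminate b: (row1) − 0.13/0.44·(row2) → 0.0645455·a = 14.7364, so a = 228.3099.
Then b = (197.2 − 0.12·228.3099) / 0.44 = 385.915.

228.31 kg product A, 385.92 kg potassium nitrate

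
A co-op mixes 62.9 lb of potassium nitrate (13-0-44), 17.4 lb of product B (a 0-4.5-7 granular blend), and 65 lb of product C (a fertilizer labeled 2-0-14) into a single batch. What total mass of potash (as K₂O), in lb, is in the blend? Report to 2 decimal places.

K₂O mass = 44%×62.9 + 7%×17.4 + 14%×65 = 37.994 lb.

37.99 lb K₂O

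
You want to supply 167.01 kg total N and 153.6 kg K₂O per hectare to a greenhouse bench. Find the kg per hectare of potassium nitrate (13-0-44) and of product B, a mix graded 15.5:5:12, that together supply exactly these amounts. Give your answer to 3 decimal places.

With a, b = kg per hectare of potassium nitrate and product B:
N: 0.13·a + 0.155·b = 167.01
K₂O: 0.44·a + 0.12·b = 153.6
From row1: a = (167.01 − 0.155·b) / 0.13.
Into row2: 0.44·(167.01 − 0.155·b)/0.13 + 0.12·b = 153.6 → b = 1017.4221, a = 71.6122.

71.612 kg potassium nitrate, 1017.422 kg product B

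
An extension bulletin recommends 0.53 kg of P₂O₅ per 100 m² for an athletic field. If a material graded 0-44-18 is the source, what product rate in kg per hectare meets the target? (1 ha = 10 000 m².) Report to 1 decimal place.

120.5 kg of product per hectare

Product per 100 m² = 0.53 / 44% = 1.20455 kg.
Convert to per hectare: 1.20455 × 100 = 120.455 kg.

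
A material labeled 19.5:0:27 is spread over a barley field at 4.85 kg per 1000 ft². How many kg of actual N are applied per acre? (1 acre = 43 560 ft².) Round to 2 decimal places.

nitrogen per 1000 ft² = 4.85 × 19.5% = 0.94575 kg.
Convert to per acre: 0.94575 × 43.56 = 41.1969 kg.

41.20 kg N per acre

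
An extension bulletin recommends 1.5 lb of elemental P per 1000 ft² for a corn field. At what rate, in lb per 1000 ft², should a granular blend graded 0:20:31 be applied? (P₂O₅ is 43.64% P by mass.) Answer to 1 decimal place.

As P₂O₅: 1.5 / 0.4364 = 3.43721 lb per 1000 ft².
Product per 1000 ft² = 3.43721 / 20% = 17.1861 lb.

17.2 lb of product per thousand sq ft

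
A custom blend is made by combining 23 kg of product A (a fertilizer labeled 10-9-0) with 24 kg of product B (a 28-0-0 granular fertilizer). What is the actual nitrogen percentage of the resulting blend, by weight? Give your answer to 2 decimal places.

Total mass = 23 + 24 = 47 kg.
N mass = 10%×23 + 28%×24 = 9.02 kg.
% N = 9.02 / 47 = 19.1915%.

19.19% N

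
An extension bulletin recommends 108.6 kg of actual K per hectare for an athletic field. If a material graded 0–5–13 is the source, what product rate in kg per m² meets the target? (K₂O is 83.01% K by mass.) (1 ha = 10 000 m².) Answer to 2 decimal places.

0.10 kg of product per sq m

As K₂O: 108.6 / 0.8301 = 130.828 kg per hectare.
Product per hectare = 130.828 / 13% = 1006.37 kg.
Convert to per m²: 1006.37 × 0.0001 = 0.100637 kg.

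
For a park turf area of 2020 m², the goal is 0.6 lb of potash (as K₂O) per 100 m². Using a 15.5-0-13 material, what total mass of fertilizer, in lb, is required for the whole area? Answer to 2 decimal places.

Product per 100 m² = 0.6 / 13% = 4.61538 lb.
Total product = 4.61538 × 2020 / 100 = 93.2308 lb.

93.23 lb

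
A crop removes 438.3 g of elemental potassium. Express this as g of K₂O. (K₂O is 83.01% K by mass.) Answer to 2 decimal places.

528.01 g K₂O

K₂O = 438.3 / 0.8301 = 528.009 g.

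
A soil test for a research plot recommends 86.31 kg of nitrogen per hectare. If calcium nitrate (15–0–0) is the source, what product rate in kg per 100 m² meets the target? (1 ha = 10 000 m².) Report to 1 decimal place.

Product per hectare = 86.31 / 15% = 575.4 kg.
Convert to per 100 m²: 575.4 × 0.01 = 5.754 kg.

5.8 kg of product per hundred sq m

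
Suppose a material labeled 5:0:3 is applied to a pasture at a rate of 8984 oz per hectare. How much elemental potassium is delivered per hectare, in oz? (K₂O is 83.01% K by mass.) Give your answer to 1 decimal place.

223.7 oz K per hectare

K₂O per hectare = 8984 × 3% = 269.52 oz.
Elemental K = 269.52 × 0.8301 = 223.729 oz per hectare.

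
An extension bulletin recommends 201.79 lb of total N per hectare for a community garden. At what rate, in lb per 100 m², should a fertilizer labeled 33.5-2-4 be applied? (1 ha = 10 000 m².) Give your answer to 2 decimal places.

Product per hectare = 201.79 / 33.5% = 602.358 lb.
Convert to per 100 m²: 602.358 × 0.01 = 6.02358 lb.

6.02 lb of product per hundred sq m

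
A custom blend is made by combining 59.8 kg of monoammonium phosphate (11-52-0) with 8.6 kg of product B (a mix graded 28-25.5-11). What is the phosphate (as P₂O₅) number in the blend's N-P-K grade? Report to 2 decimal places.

Total mass = 59.8 + 8.6 = 68.4 kg.
P₂O₅ mass = 52%×59.8 + 25.5%×8.6 = 33.289 kg.
% P₂O₅ = 33.289 / 68.4 = 48.6681%.

48.67% P₂O₅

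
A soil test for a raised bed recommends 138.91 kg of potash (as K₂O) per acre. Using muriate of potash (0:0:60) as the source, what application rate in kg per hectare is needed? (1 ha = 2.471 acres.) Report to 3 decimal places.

Product per acre = 138.91 / 60% = 231.517 kg.
Convert to per hectare: 231.517 × 2.471 = 572.0777 kg.

572.078 kg of product per hectare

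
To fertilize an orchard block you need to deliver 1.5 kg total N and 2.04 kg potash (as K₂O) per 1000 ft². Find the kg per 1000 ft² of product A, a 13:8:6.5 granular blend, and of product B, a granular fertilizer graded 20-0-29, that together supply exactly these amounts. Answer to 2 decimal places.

With a, b = kg per 1000 ft² of product A and product B:
N: 0.13·a + 0.2·b = 1.5
K₂O: 0.065·a + 0.29·b = 2.04
Solving simultaneously: a = 1.09312, b = 6.78947.

1.09 kg product A, 6.79 kg product B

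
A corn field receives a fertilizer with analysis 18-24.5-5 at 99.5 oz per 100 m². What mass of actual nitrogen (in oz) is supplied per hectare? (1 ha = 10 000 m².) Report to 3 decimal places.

nitrogen per 100 m² = 99.5 × 18% = 17.91 oz.
Convert to per hectare: 17.91 × 100 = 1791 oz.

1791.000 oz N per hectare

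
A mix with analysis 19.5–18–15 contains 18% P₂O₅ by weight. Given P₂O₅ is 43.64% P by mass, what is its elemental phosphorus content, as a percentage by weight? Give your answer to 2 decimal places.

%P = 18 × 0.4364 = 7.8552%.

7.86% P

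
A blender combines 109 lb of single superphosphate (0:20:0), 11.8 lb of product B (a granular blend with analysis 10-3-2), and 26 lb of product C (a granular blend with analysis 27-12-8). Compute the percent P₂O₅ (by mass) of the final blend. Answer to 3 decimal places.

17.217% P₂O₅

Total mass = 109 + 11.8 + 26 = 146.8 lb.
P₂O₅ mass = 20%×109 + 3%×11.8 + 12%×26 = 25.274 lb.
% P₂O₅ = 25.274 / 146.8 = 17.2166%.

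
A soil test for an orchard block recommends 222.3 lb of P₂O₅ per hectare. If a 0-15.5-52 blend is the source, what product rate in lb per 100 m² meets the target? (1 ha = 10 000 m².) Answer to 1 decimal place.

14.3 lb of product per hundred sq m

Product per hectare = 222.3 / 15.5% = 1434.19 lb.
Convert to per 100 m²: 1434.19 × 0.01 = 14.3419 lb.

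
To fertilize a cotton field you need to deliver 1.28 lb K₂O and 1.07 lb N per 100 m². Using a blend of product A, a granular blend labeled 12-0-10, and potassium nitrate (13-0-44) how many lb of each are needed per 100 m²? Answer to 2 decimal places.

7.65 lb product A, 1.17 lb potassium nitrate

Let a = lb of product A, b = lb of potassium nitrate (per 100 m²).
K₂O: 0.1·a + 0.44·b = 1.28
N: 0.12·a + 0.13·b = 1.07
Eliminate b: (row1) − 0.44/0.13·(row2) → -0.306154·a = -2.34154, so a = 7.64824.
Then b = (1.07 − 0.12·7.64824) / 0.13 = 1.17085.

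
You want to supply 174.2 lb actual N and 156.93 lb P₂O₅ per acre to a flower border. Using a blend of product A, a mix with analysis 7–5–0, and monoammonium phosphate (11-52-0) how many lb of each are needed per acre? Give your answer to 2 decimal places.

2372.87 lb product A, 73.63 lb monoammonium phosphate

With a, b = lb per acre of product A and monoammonium phosphate:
N: 0.07·a + 0.11·b = 174.2
P₂O₅: 0.05·a + 0.52·b = 156.93
Eliminate b: (row1) − 0.11/0.52·(row2) → 0.0594231·a = 141.003, so a = 2372.871.
Then b = (156.93 − 0.05·2372.871) / 0.52 = 73.6278.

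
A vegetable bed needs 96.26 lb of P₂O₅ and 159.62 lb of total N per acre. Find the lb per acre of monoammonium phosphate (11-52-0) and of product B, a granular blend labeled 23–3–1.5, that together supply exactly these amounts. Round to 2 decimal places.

149.19 lb monoammonium phosphate, 622.65 lb product B

Let a = lb of monoammonium phosphate, b = lb of product B (per acre).
P₂O₅: 0.52·a + 0.03·b = 96.26
N: 0.11·a + 0.23·b = 159.62
Eliminate b: (row1) − 0.03/0.23·(row2) → 0.505652·a = 75.44, so a = 149.193.
Then b = (159.62 − 0.11·149.193) / 0.23 = 622.647.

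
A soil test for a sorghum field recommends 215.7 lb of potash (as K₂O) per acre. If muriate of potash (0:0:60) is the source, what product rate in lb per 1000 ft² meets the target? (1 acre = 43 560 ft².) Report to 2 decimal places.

Product per acre = 215.7 / 60% = 359.5 lb.
Convert to per 1000 ft²: 359.5 × 0.0229568 = 8.25298 lb.

8.25 lb of product per thousand sq ft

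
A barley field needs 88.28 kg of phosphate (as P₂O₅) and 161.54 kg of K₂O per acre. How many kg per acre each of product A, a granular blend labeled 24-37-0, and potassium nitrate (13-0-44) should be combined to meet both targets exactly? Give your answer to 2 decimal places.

238.59 kg product A, 367.14 kg potassium nitrate

Per-acre balance (a = product A, b = potassium nitrate):
P₂O₅: 0.37·a + 0·b = 88.28
K₂O: 0·a + 0.44·b = 161.54
Solving simultaneously: a = 238.5946, b = 367.136.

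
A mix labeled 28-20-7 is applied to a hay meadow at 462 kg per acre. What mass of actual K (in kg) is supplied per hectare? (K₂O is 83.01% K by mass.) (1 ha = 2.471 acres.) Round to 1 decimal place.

66.3 kg K per hectare

K₂O per acre = 462 × 7% = 32.34 kg.
Elemental K = 32.34 × 0.8301 = 26.8454 kg per acre.
Convert to per hectare: 26.8454 × 2.471 = 66.3351 kg.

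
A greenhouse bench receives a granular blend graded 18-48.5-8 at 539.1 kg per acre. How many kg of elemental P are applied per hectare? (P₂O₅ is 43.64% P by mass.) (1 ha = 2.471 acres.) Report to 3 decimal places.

P₂O₅ per acre = 539.1 × 48.5% = 261.464 kg.
Elemental P = 261.464 × 0.4364 = 114.103 kg per acre.
Convert to per hectare: 114.103 × 2.471 = 281.9477 kg.

281.948 kg P per hectare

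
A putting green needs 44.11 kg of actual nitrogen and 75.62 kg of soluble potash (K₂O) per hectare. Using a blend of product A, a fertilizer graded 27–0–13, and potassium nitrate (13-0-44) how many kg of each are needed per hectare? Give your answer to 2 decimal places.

93.99 kg product A, 144.09 kg potassium nitrate

Let a = kg of product A, b = kg of potassium nitrate (per hectare).
N: 0.27·a + 0.13·b = 44.11
K₂O: 0.13·a + 0.44·b = 75.62
From row1: a = (44.11 − 0.13·b) / 0.27.
Into row2: 0.13·(44.11 − 0.13·b)/0.27 + 0.44·b = 75.62 → b = 144.093, a = 93.9921.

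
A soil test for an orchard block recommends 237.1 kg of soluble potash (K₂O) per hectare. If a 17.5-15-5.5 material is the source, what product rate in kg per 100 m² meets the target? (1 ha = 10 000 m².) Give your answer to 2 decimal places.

Product per hectare = 237.1 / 5.5% = 4310.91 kg.
Convert to per 100 m²: 4310.91 × 0.01 = 43.1091 kg.

43.11 kg of product per hundred sq m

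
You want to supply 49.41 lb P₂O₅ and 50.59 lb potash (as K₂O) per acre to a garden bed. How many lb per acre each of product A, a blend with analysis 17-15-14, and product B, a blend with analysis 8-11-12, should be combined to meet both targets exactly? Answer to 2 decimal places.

140.12 lb product A, 258.12 lb product B

Per-acre balance (a = product A, b = product B):
P₂O₅: 0.15·a + 0.11·b = 49.41
K₂O: 0.14·a + 0.12·b = 50.59
Eliminate b: (row1) − 0.11/0.12·(row2) → 0.0216667·a = 3.03583, so a = 140.115.
Then b = (50.59 − 0.14·140.115) / 0.12 = 258.115.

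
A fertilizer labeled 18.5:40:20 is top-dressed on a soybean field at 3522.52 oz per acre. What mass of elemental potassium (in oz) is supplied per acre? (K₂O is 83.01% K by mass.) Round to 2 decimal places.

K₂O per acre = 3522.52 × 20% = 704.504 oz.
Elemental K = 704.504 × 0.8301 = 584.809 oz per acre.

584.81 oz K per acre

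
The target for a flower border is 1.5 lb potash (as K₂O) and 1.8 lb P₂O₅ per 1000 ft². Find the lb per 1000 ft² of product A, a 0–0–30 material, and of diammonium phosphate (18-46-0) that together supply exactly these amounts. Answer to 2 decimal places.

5.00 lb product A, 3.91 lb diammonium phosphate

With a, b = lb per 1000 ft² of product A and diammonium phosphate:
K₂O: 0.3·a + 0·b = 1.5
P₂O₅: 0·a + 0.46·b = 1.8
Solving simultaneously: a = 5, b = 3.91304.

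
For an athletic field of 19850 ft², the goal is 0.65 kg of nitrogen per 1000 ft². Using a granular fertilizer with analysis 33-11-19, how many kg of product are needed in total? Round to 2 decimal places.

39.10 kg

Product per 1000 ft² = 0.65 / 33% = 1.9697 kg.
Total product = 1.9697 × 19850 / 1000 = 39.0985 kg.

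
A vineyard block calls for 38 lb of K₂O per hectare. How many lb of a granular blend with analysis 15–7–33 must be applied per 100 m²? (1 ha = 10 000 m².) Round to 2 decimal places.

1.15 lb of product per hundred sq m

Product per hectare = 38 / 33% = 115.152 lb.
Convert to per 100 m²: 115.152 × 0.01 = 1.15152 lb.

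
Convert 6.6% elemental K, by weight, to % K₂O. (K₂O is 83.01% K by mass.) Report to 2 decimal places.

7.95% K₂O

%K₂O = 6.6 / 0.8301 = 7.95085%.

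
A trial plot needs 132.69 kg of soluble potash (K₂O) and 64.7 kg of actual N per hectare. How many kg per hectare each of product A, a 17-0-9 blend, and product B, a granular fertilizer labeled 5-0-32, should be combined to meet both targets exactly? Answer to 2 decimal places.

Let a = kg of product A, b = kg of product B (per hectare).
K₂O: 0.09·a + 0.32·b = 132.69
N: 0.17·a + 0.05·b = 64.7
Solving simultaneously: a = 281.954, b = 335.357.

281.95 kg product A, 335.36 kg product B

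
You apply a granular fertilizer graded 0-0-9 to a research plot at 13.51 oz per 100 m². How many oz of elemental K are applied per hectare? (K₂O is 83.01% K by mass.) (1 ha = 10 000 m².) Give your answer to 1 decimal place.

100.9 oz K per hectare

K₂O per 100 m² = 13.51 × 9% = 1.2159 oz.
Elemental K = 1.2159 × 0.8301 = 1.00932 oz per 100 m².
Convert to per hectare: 1.00932 × 100 = 100.932 oz.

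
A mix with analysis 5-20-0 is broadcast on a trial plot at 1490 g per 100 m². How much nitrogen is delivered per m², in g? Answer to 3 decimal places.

nitrogen per 100 m² = 1490 × 5% = 74.5 g.
Convert to per m²: 74.5 × 0.01 = 0.745 g.

0.745 g N per sq m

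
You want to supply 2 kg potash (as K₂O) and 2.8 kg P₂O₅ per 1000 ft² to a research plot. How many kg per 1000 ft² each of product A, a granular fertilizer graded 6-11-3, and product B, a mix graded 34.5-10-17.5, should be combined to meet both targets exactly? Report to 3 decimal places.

Let a = kg of product A, b = kg of product B (per 1000 ft²).
K₂O: 0.03·a + 0.175·b = 2
P₂O₅: 0.11·a + 0.1·b = 2.8
Solving simultaneously: a = 17.8462, b = 8.36923.

17.846 kg product A, 8.369 kg product B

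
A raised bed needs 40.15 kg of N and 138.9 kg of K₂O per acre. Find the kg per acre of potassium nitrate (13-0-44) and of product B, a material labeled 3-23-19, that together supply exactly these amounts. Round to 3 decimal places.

Let a = kg of potassium nitrate, b = kg of product B (per acre).
N: 0.13·a + 0.03·b = 40.15
K₂O: 0.44·a + 0.19·b = 138.9
From row1: a = (40.15 − 0.03·b) / 0.13.
Into row2: 0.44·(40.15 − 0.03·b)/0.13 + 0.19·b = 138.9 → b = 34, a = 301.

301.000 kg potassium nitrate, 34.000 kg product B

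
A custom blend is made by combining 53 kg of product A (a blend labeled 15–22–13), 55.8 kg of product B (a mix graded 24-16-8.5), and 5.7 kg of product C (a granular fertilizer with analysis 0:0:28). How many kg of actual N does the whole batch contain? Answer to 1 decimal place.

21.3 kg N

N mass = 15%×53 + 24%×55.8 + 0%×5.7 = 21.342 kg.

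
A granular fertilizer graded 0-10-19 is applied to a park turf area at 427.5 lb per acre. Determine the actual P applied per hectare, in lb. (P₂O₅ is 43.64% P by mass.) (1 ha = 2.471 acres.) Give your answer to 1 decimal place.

46.1 lb P per hectare

P₂O₅ per acre = 427.5 × 10% = 42.75 lb.
Elemental P = 42.75 × 0.4364 = 18.6561 lb per acre.
Convert to per hectare: 18.6561 × 2.471 = 46.0992 lb.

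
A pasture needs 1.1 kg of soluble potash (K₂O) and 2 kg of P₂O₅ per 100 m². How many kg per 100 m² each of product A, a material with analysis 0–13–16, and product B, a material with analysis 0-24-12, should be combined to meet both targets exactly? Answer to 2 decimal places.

Let a = kg of product A, b = kg of product B (per 100 m²).
K₂O: 0.16·a + 0.12·b = 1.1
P₂O₅: 0.13·a + 0.24·b = 2
Solving simultaneously: a = 1.05263, b = 7.76316.

1.05 kg product A, 7.76 kg product B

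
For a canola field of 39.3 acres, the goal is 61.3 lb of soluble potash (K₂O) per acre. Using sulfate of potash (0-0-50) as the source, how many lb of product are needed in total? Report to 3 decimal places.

Product per acre = 61.3 / 50% = 122.6 lb.
Total product = 122.6 × 39.3 = 4818.18 lb.

4818.180 lb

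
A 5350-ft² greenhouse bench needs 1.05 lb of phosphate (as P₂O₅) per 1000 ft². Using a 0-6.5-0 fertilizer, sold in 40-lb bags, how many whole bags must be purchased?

Product per 1000 ft² = 1.05 / 6.5% = 16.1538 lb.
Total product = 16.1538 × 5350 / 1000 = 86.4231 lb.
Bags = ⌈86.4231 / 40⌉ = 3.

3 bags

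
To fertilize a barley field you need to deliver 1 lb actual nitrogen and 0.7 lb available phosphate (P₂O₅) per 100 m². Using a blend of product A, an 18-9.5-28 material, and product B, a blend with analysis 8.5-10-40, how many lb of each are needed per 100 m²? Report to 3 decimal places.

Let a = lb of product A, b = lb of product B (per 100 m²).
N: 0.18·a + 0.085·b = 1
P₂O₅: 0.095·a + 0.1·b = 0.7
Eliminate b: (row1) − 0.085/0.1·(row2) → 0.09925·a = 0.405, so a = 4.0806.
Then b = (0.7 − 0.095·4.0806) / 0.1 = 3.12343.

4.081 lb product A, 3.123 lb product B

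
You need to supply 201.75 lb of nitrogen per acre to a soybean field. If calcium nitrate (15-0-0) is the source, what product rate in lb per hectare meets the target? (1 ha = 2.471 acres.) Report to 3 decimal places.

3323.495 lb of product per hectare

Product per acre = 201.75 / 15% = 1345 lb.
Convert to per hectare: 1345 × 2.471 = 3323.495 lb.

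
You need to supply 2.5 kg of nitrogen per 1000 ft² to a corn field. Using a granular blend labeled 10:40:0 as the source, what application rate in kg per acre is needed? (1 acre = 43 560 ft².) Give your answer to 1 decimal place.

1089.0 kg of product per acre

Product per 1000 ft² = 2.5 / 10% = 25 kg.
Convert to per acre: 25 × 43.56 = 1089 kg.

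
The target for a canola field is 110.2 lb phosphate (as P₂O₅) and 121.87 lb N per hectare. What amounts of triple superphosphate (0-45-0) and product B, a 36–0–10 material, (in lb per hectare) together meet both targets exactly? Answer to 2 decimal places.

244.89 lb triple superphosphate, 338.53 lb product B

Let a = lb of triple superphosphate, b = lb of product B (per hectare).
P₂O₅: 0.45·a + 0·b = 110.2
N: 0·a + 0.36·b = 121.87
Solving simultaneously: a = 244.889, b = 338.528.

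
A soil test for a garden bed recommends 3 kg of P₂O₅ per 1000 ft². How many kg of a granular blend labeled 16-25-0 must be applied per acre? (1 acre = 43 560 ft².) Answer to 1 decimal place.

Product per 1000 ft² = 3 / 25% = 12 kg.
Convert to per acre: 12 × 43.56 = 522.72 kg.

522.7 kg of product per acre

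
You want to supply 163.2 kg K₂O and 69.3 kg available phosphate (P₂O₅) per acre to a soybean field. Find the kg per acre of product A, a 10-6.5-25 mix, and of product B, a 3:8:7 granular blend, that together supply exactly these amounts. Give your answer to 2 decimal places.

531.07 kg product A, 434.76 kg product B

Per-acre balance (a = product A, b = product B):
K₂O: 0.25·a + 0.07·b = 163.2
P₂O₅: 0.065·a + 0.08·b = 69.3
Solving simultaneously: a = 531.068, b = 434.757.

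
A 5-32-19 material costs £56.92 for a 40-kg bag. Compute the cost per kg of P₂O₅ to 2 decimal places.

P₂O₅ in bag = 40 × 32% = 12.8 kg.
Cost per kg P₂O₅ = £56.92 / 12.8 = £4.4469.

£4.45 per kg P₂O₅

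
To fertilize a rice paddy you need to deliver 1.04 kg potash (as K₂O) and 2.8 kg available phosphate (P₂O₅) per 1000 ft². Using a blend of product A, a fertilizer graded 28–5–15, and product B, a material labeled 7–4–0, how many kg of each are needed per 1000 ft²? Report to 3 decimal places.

Let a = kg of product A, b = kg of product B (per 1000 ft²).
K₂O: 0.15·a + 0·b = 1.04
P₂O₅: 0.05·a + 0.04·b = 2.8
Eliminate b: (row1) − 0/0.04·(row2) → 0.15·a = 1.04, so a = 6.93333.
Then b = (2.8 − 0.05·6.93333) / 0.04 = 61.3333.

6.933 kg product A, 61.333 kg product B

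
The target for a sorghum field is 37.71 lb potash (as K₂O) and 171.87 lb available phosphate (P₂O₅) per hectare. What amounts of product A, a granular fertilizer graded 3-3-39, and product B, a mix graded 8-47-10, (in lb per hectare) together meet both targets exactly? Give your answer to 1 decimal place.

Let a = lb of product A, b = lb of product B (per hectare).
K₂O: 0.39·a + 0.1·b = 37.71
P₂O₅: 0.03·a + 0.47·b = 171.87
Solving simultaneously: a = 2.97671, b = 365.491.

3.0 lb product A, 365.5 lb product B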